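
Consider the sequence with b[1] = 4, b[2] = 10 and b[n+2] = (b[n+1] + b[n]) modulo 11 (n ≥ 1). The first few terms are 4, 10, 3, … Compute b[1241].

4

b[1] = 4, b[2] = 10, b[3] = 3, b[4] = 2, b[5] = 5, b[6] = 7, b[7] = 1, b[8] = 8, b[9] = 9, b[10] = 6, b[11] = 4, b[12] = 10.
Since (b[11], b[12]) = (b[1], b[2]) = (4, 10) (two consecutive terms determine the rest), the sequence is periodic with period 10.
So b[1241] = b[1 + ((1241-1) mod 10)] = b[1] = 4.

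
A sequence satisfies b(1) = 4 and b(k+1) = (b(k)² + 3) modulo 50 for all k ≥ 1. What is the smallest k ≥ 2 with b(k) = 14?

3

b(1) = 4, b(2) = 19, b(3) = 14, b(4) = 49, b(5) = 4.
Since b(5) = b(1) = 4, the sequence is periodic with period 4.
The value 14 first appears (with k ≥ 2) at b(3).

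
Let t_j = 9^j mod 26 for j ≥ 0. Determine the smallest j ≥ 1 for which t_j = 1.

Computing terms: t_0 = 1,  t_1 = 9,  t_2 = 3,  t_3 = 1.
Since t_3 = t_0 = 1, the sequence is periodic with period 3.
The value 1 next appears (with j ≥ 1) at t_3.

3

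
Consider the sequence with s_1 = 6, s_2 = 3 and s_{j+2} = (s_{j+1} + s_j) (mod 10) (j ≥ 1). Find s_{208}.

Listing terms: s_1 = 6, s_2 = 3, s_3 = 9, s_4 = 2, s_5 = 1, s_6 = 3, s_7 = 4, s_8 = 7, s_9 = 1, s_{10} = 8, s_{11} = 9, s_{12} = 7, s_{13} = 6, s_{14} = 3.
The sequence repeats with period 12.
(208 - 1) mod 12 = 3, so s_{208} = s_4 = 2.

2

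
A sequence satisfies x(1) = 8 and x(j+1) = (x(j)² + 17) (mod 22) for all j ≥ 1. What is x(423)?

0

x(1) = 8; x(2) = 15; x(3) = 0; x(4) = 17; x(5) = 20; x(6) = 21; x(7) = 18; x(8) = 11; x(9) = 6; x(10) = 9; x(11) = 10; x(12) = 7; x(13) = 0.
Since x(13) = x(3) = 0, the sequence is eventually periodic: after a pre-period of length 2 it cycles with period 10.
For j ≥ 3, x(j) depends only on (j - 3) mod 10. (423 - 3) mod 10 = 0, so x(423) = x(3) = 0.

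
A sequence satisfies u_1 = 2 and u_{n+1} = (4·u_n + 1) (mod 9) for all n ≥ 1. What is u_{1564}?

8

Computing terms: u_1 = 2, u_2 = 0, u_3 = 1, u_4 = 5, u_5 = 3, u_6 = 4, u_7 = 8, u_8 = 6, u_9 = 7, u_{10} = 2.
Since u_{10} = u_1 = 2, the sequence is periodic with period 9.
So u_{1564} = u_{1 + ((1564-1) mod 9)} = u_7 = 8.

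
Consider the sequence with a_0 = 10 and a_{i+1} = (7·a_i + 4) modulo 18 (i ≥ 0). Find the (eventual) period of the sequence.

We have a_0 = 10, a_1 = 2, a_2 = 0, a_3 = 4, a_4 = 14, a_5 = 12, a_6 = 16, a_7 = 8, a_8 = 6, a_9 = 10.
The sequence repeats with period 9.

9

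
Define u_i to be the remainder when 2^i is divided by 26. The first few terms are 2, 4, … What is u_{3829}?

u_1 = 2, u_2 = 4, u_3 = 8, u_4 = 16, u_5 = 6, u_6 = 12, u_7 = 24, u_8 = 22, u_9 = 18, u_{10} = 10, u_{11} = 20, u_{12} = 14, u_{13} = 2.
Since u_{13} = u_1 = 2, the sequence is periodic with period 12.
(3829 - 1) mod 12 = 0, so u_{3829} = u_1 = 2.

2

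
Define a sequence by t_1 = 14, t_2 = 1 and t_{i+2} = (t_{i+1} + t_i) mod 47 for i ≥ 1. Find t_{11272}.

31

Listing terms: t_1 = 14, t_2 = 1, t_3 = 15, t_4 = 16, t_5 = 31, t_6 = 0, t_7 = 31, t_8 = 31, t_9 = 15, t_{10} = 46, t_{11} = 14, t_{12} = 13, t_{13} = 27, t_{14} = 40, t_{15} = 20, t_{16} = 13, t_{17} = 33, t_{18} = 46, t_{19} = 32, t_{20} = 31, t_{21} = 16, t_{22} = 0, t_{23} = 16, t_{24} = 16, t_{25} = 32, t_{26} = 1, t_{27} = 33, t_{28} = 34, t_{29} = 20, t_{30} = 7, t_{31} = 27, t_{32} = 34, t_{33} = 14, t_{34} = 1.
Since (t_{33}, t_{34}) = (t_1, t_2) = (14, 1) (two consecutive terms determine the rest), the sequence is periodic with period 32.
So t_{11272} = t_{1 + ((11272-1) mod 32)} = t_8 = 31.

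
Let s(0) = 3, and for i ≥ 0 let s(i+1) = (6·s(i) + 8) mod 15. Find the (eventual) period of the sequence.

5

s(0) = 3; s(1) = 11; s(2) = 14; s(3) = 2; s(4) = 5; s(5) = 8; s(6) = 11.
Since s(6) = s(1) = 11, the sequence is eventually periodic: after a pre-period of length 1 it cycles with period 5.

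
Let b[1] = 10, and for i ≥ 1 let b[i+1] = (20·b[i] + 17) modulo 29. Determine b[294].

4

b[1] = 10; b[2] = 14; b[3] = 7; b[4] = 12; b[5] = 25; b[6] = 24; b[7] = 4; b[8] = 10.
The sequence repeats with period 7.
(294 - 1) mod 7 = 6, so b[294] = b[7] = 4.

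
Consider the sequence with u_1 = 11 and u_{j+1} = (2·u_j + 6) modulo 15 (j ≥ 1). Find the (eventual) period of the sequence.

4

u_1 = 11, u_2 = 13, u_3 = 2, u_4 = 10, u_5 = 11.
Since u_5 = u_1 = 11, the sequence is periodic with period 4.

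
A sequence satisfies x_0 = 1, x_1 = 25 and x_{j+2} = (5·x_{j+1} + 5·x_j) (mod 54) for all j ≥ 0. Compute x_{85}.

43

Computing terms: x_0 = 1,  x_1 = 25,  x_2 = 22,  x_3 = 19,  x_4 = 43,  x_5 = 40,  x_6 = 37,  x_7 = 7,  x_8 = 4,  x_9 = 1,  x_{10} = 25.
Since (x_9, x_{10}) = (x_0, x_1) = (1, 25) (two consecutive terms determine the rest), the sequence is periodic with period 9.
So x_{85} = x_{0 + ((85-0) mod 9)} = x_4 = 43.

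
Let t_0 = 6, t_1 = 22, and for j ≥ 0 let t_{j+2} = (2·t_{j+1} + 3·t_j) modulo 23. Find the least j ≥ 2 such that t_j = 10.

We have t_0 = 6, t_1 = 22, t_2 = 16, t_3 = 6, t_4 = 14, t_5 = 0, t_6 = 19, t_7 = 15, t_8 = 18, t_9 = 12, t_{10} = 9, t_{11} = 8, t_{12} = 20, t_{13} = 18, t_{14} = 4, t_{15} = 16, t_{16} = 21, t_{17} = 21, t_{18} = 13, t_{19} = 20, t_{20} = 10, t_{21} = 11, t_{22} = 6, t_{23} = 22.
Since (t_{22}, t_{23}) = (t_0, t_1) = (6, 22) (two consecutive terms determine the rest), the sequence is periodic with period 22.
The value 10 first appears (with j ≥ 2) at t_{20}.

20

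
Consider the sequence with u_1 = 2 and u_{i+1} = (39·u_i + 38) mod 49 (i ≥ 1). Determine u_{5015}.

Listing terms: u_1 = 2; u_2 = 18; u_3 = 5; u_4 = 37; u_5 = 11; u_6 = 26; u_7 = 23; u_8 = 4; u_9 = 47; u_{10} = 9; u_{11} = 46; u_{12} = 19; u_{13} = 44; u_{14} = 39; u_{15} = 40; u_{16} = 30; u_{17} = 32; u_{18} = 12; u_{19} = 16; u_{20} = 25; u_{21} = 33; u_{22} = 2.
Since u_{22} = u_1 = 2, the sequence is periodic with period 21.
(5015 - 1) mod 21 = 16, so u_{5015} = u_{17} = 32.

32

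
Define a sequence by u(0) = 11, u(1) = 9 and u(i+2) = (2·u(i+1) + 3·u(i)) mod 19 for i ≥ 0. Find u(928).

10

u(0) = 11, u(1) = 9, u(2) = 13, u(3) = 15, u(4) = 12, u(5) = 12, u(6) = 3, u(7) = 4, u(8) = 17, u(9) = 8, u(10) = 10, u(11) = 6, u(12) = 4, u(13) = 7, u(14) = 7, u(15) = 16, u(16) = 15, u(17) = 2, u(18) = 11, u(19) = 9.
The sequence repeats with period 18.
(928 - 0) mod 18 = 10, so u(928) = u(10) = 10.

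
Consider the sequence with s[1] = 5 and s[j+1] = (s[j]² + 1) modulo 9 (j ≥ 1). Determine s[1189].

Computing terms: s[1] = 5,  s[2] = 8,  s[3] = 2,  s[4] = 5.
The sequence repeats with period 3.
(1189 - 1) mod 3 = 0, so s[1189] = s[1] = 5.

5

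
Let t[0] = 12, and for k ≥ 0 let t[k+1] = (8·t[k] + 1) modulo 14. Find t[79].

7

Listing terms: t[0] = 12,  t[1] = 13,  t[2] = 7,  t[3] = 1,  t[4] = 9,  t[5] = 3,  t[6] = 11,  t[7] = 5,  t[8] = 13.
Since t[8] = t[1] = 13, the sequence is eventually periodic: after a pre-period of length 1 it cycles with period 7.
For k ≥ 1, t[k] depends only on (k - 1) mod 7. (79 - 1) mod 7 = 1, so t[79] = t[2] = 7.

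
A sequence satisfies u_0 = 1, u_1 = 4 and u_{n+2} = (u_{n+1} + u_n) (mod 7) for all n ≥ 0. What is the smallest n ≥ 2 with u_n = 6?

Computing terms: u_0 = 1,  u_1 = 4,  u_2 = 5,  u_3 = 2,  u_4 = 0,  u_5 = 2,  u_6 = 2,  u_7 = 4,  u_8 = 6,  u_9 = 3,  u_{10} = 2,  u_{11} = 5,  u_{12} = 0,  u_{13} = 5,  u_{14} = 5,  u_{15} = 3,  u_{16} = 1,  u_{17} = 4.
The sequence repeats with period 16.
The value 6 first appears (with n ≥ 2) at u_8.

8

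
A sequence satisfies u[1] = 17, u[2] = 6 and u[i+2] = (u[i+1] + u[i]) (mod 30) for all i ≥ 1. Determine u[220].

Listing terms: u[1] = 17, u[2] = 6, u[3] = 23, u[4] = 29, u[5] = 22, u[6] = 21, u[7] = 13, u[8] = 4, u[9] = 17, u[10] = 21, u[11] = 8, u[12] = 29, u[13] = 7, u[14] = 6, u[15] = 13, u[16] = 19, u[17] = 2, u[18] = 21, u[19] = 23, u[20] = 14, u[21] = 7, u[22] = 21, u[23] = 28, u[24] = 19, u[25] = 17, u[26] = 6.
Since (u[25], u[26]) = (u[1], u[2]) = (17, 6) (two consecutive terms determine the rest), the sequence is periodic with period 24.
So u[220] = u[1 + ((220-1) mod 24)] = u[4] = 29.

29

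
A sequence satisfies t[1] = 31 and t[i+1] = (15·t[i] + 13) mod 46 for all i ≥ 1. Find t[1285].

We have t[1] = 31,  t[2] = 18,  t[3] = 7,  t[4] = 26,  t[5] = 35,  t[6] = 32,  t[7] = 33,  t[8] = 2,  t[9] = 43,  t[10] = 14,  t[11] = 39,  t[12] = 0,  t[13] = 13,  t[14] = 24,  t[15] = 5,  t[16] = 42,  t[17] = 45,  t[18] = 44,  t[19] = 29,  t[20] = 34,  t[21] = 17,  t[22] = 38,  t[23] = 31.
The sequence repeats with period 22.
So t[1285] = t[1 + ((1285-1) mod 22)] = t[9] = 43.

43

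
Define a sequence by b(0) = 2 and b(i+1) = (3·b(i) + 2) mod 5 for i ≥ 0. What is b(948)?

2

Computing terms: b(0) = 2, b(1) = 3, b(2) = 1, b(3) = 0, b(4) = 2.
The sequence repeats with period 4.
So b(948) = b(0 + ((948-0) mod 4)) = b(0) = 2.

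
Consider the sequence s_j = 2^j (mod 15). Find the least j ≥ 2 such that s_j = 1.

4

s_1 = 2; s_2 = 4; s_3 = 8; s_4 = 1; s_5 = 2.
The sequence repeats with period 4.
The value 1 first appears (with j ≥ 2) at s_4.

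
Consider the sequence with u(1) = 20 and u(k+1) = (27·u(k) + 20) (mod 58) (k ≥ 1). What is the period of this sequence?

u(1) = 20, u(2) = 38, u(3) = 2, u(4) = 16, u(5) = 46, u(6) = 44, u(7) = 48, u(8) = 40, u(9) = 56, u(10) = 24, u(11) = 30, u(12) = 18, u(13) = 42, u(14) = 52, u(15) = 32, u(16) = 14, u(17) = 50, u(18) = 36, u(19) = 6, u(20) = 8, u(21) = 4, u(22) = 12, u(23) = 54, u(24) = 28, u(25) = 22, u(26) = 34, u(27) = 10, u(28) = 0, u(29) = 20.
Since u(29) = u(1) = 20, the sequence is periodic with period 28.

28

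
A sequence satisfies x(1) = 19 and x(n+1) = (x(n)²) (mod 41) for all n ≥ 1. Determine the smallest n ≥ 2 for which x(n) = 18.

We have x(1) = 19, x(2) = 33, x(3) = 23, x(4) = 37, x(5) = 16, x(6) = 10, x(7) = 18, x(8) = 37.
Since x(8) = x(4) = 37, the sequence is eventually periodic: after a pre-period of length 3 it cycles with period 4.
The value 18 first appears (with n ≥ 2) at x(7).

7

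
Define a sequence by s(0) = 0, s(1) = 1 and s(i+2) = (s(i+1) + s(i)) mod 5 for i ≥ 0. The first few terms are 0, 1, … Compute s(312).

s(0) = 0; s(1) = 1; s(2) = 1; s(3) = 2; s(4) = 3; s(5) = 0; s(6) = 3; s(7) = 3; s(8) = 1; s(9) = 4; s(10) = 0; s(11) = 4; s(12) = 4; s(13) = 3; s(14) = 2; s(15) = 0; s(16) = 2; s(17) = 2; s(18) = 4; s(19) = 1; s(20) = 0; s(21) = 1.
Since (s(20), s(21)) = (s(0), s(1)) = (0, 1) (two consecutive terms determine the rest), the sequence is periodic with period 20.
(312 - 0) mod 20 = 12, so s(312) = s(12) = 4.

4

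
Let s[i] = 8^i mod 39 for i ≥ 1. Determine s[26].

25

We have s[1] = 8; s[2] = 25; s[3] = 5; s[4] = 1; s[5] = 8.
Since s[5] = s[1] = 8, the sequence is periodic with period 4.
(26 - 1) mod 4 = 1, so s[26] = s[2] = 25.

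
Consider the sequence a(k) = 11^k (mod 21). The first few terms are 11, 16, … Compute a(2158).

4

a(1) = 11,  a(2) = 16,  a(3) = 8,  a(4) = 4,  a(5) = 2,  a(6) = 1,  a(7) = 11.
Since a(7) = a(1) = 11, the sequence is periodic with period 6.
So a(2158) = a(1 + ((2158-1) mod 6)) = a(4) = 4.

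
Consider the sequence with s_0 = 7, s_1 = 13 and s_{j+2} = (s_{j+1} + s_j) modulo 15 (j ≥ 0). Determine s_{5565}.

Listing terms: s_0 = 7; s_1 = 13; s_2 = 5; s_3 = 3; s_4 = 8; s_5 = 11; s_6 = 4; s_7 = 0; s_8 = 4; s_9 = 4; s_{10} = 8; s_{11} = 12; s_{12} = 5; s_{13} = 2; s_{14} = 7; s_{15} = 9; s_{16} = 1; s_{17} = 10; s_{18} = 11; s_{19} = 6; s_{20} = 2; s_{21} = 8; s_{22} = 10; s_{23} = 3; s_{24} = 13; s_{25} = 1; s_{26} = 14; s_{27} = 0; s_{28} = 14; s_{29} = 14; s_{30} = 13; s_{31} = 12; s_{32} = 10; s_{33} = 7; s_{34} = 2; s_{35} = 9; s_{36} = 11; s_{37} = 5; s_{38} = 1; s_{39} = 6; s_{40} = 7; s_{41} = 13.
The sequence repeats with period 40.
(5565 - 0) mod 40 = 5, so s_{5565} = s_5 = 11.

11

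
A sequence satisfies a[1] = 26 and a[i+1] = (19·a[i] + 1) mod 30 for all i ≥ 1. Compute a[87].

Listing terms: a[1] = 26, a[2] = 15, a[3] = 16, a[4] = 5, a[5] = 6, a[6] = 25, a[7] = 26.
The sequence repeats with period 6.
(87 - 1) mod 6 = 2, so a[87] = a[3] = 16.

16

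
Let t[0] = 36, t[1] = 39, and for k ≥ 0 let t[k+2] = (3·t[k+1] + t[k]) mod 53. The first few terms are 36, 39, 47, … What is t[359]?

36

We have t[0] = 36; t[1] = 39; t[2] = 47; t[3] = 21; t[4] = 4; t[5] = 33; t[6] = 50; t[7] = 24; t[8] = 16; t[9] = 19; t[10] = 20; t[11] = 26; t[12] = 45; t[13] = 2; t[14] = 51; t[15] = 49; t[16] = 39; t[17] = 7; t[18] = 7; t[19] = 28; t[20] = 38; t[21] = 36; t[22] = 40; t[23] = 50; t[24] = 31; t[25] = 37; t[26] = 36; t[27] = 39.
Since (t[26], t[27]) = (t[0], t[1]) = (36, 39) (two consecutive terms determine the rest), the sequence is periodic with period 26.
(359 - 0) mod 26 = 21, so t[359] = t[21] = 36.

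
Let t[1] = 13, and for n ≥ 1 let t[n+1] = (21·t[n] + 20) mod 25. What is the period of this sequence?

Listing terms: t[1] = 13; t[2] = 18; t[3] = 23; t[4] = 3; t[5] = 8; t[6] = 13.
The sequence repeats with period 5.

5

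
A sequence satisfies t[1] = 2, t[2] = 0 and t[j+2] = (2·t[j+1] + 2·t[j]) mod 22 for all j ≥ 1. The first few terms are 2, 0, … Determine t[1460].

We have t[1] = 2; t[2] = 0; t[3] = 4; t[4] = 8; t[5] = 2; t[6] = 20; t[7] = 0; t[8] = 18; t[9] = 14; t[10] = 20; t[11] = 2; t[12] = 0.
The sequence repeats with period 10.
So t[1460] = t[1 + ((1460-1) mod 10)] = t[10] = 20.

20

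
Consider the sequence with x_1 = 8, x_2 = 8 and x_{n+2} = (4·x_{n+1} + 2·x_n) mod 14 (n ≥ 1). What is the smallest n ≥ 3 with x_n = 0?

Computing terms: x_1 = 8, x_2 = 8, x_3 = 6, x_4 = 12, x_5 = 4, x_6 = 12, x_7 = 0, x_8 = 10, x_9 = 12, x_{10} = 12, x_{11} = 2, x_{12} = 4, x_{13} = 6, x_{14} = 4, x_{15} = 0, x_{16} = 8, x_{17} = 4, x_{18} = 4, x_{19} = 10, x_{20} = 6, x_{21} = 2, x_{22} = 6, x_{23} = 0, x_{24} = 12, x_{25} = 6, x_{26} = 6, x_{27} = 8, x_{28} = 2, x_{29} = 10, x_{30} = 2, x_{31} = 0, x_{32} = 4, x_{33} = 2, x_{34} = 2, x_{35} = 12, x_{36} = 10, x_{37} = 8, x_{38} = 10, x_{39} = 0, x_{40} = 6, x_{41} = 10, x_{42} = 10, x_{43} = 4, x_{44} = 8, x_{45} = 12, x_{46} = 8, x_{47} = 0, x_{48} = 2, x_{49} = 8, x_{50} = 8.
Since (x_{49}, x_{50}) = (x_1, x_2) = (8, 8) (two consecutive terms determine the rest), the sequence is periodic with period 48.
The value 0 first appears (with n ≥ 3) at x_7.

7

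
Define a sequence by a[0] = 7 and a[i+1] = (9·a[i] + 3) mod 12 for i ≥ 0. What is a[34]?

We have a[0] = 7, a[1] = 6, a[2] = 9, a[3] = 0, a[4] = 3, a[5] = 6.
Since a[5] = a[1] = 6, the sequence is eventually periodic: after a pre-period of length 1 it cycles with period 4.
For i ≥ 1, a[i] depends only on (i - 1) mod 4. (34 - 1) mod 4 = 1, so a[34] = a[2] = 9.

9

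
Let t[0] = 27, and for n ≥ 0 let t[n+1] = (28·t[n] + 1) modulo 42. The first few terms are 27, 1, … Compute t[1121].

Computing terms: t[0] = 27, t[1] = 1, t[2] = 29, t[3] = 15, t[4] = 1.
Since t[4] = t[1] = 1, the sequence is eventually periodic: after a pre-period of length 1 it cycles with period 3.
For n ≥ 1, t[n] depends only on (n - 1) mod 3. (1121 - 1) mod 3 = 1, so t[1121] = t[2] = 29.

29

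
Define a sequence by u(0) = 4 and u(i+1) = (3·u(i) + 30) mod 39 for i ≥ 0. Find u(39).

Listing terms: u(0) = 4, u(1) = 3, u(2) = 0, u(3) = 30, u(4) = 3.
Since u(4) = u(1) = 3, the sequence is eventually periodic: after a pre-period of length 1 it cycles with period 3.
For i ≥ 1, u(i) depends only on (i - 1) mod 3. (39 - 1) mod 3 = 2, so u(39) = u(3) = 30.

30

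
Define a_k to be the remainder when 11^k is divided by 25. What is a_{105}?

1

Computing terms: a_1 = 11; a_2 = 21; a_3 = 6; a_4 = 16; a_5 = 1; a_6 = 11.
Since a_6 = a_1 = 11, the sequence is periodic with period 5.
(105 - 1) mod 5 = 4, so a_{105} = a_5 = 1.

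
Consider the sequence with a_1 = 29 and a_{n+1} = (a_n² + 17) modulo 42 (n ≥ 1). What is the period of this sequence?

Computing terms: a_1 = 29,  a_2 = 18,  a_3 = 5,  a_4 = 0,  a_5 = 17,  a_6 = 12,  a_7 = 35,  a_8 = 24,  a_9 = 5.
Since a_9 = a_3 = 5, the sequence is eventually periodic: after a pre-period of length 2 it cycles with period 6.

6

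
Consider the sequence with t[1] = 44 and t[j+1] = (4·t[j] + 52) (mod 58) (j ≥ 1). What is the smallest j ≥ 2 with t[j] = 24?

5

Computing terms: t[1] = 44; t[2] = 54; t[3] = 36; t[4] = 22; t[5] = 24; t[6] = 32; t[7] = 6; t[8] = 18; t[9] = 8; t[10] = 26; t[11] = 40; t[12] = 38; t[13] = 30; t[14] = 56; t[15] = 44.
Since t[15] = t[1] = 44, the sequence is periodic with period 14.
The value 24 first appears (with j ≥ 2) at t[5].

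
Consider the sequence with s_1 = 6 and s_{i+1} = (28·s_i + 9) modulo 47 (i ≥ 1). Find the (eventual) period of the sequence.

23

We have s_1 = 6; s_2 = 36; s_3 = 30; s_4 = 3; s_5 = 46; s_6 = 28; s_7 = 41; s_8 = 29; s_9 = 22; s_{10} = 14; s_{11} = 25; s_{12} = 4; s_{13} = 27; s_{14} = 13; s_{15} = 44; s_{16} = 19; s_{17} = 24; s_{18} = 23; s_{19} = 42; s_{20} = 10; s_{21} = 7; s_{22} = 17; s_{23} = 15; s_{24} = 6.
The sequence repeats with period 23.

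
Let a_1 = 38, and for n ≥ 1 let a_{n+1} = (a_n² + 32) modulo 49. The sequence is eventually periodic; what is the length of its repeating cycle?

4

We have a_1 = 38, a_2 = 6, a_3 = 19, a_4 = 1, a_5 = 33, a_6 = 43, a_7 = 19.
Since a_7 = a_3 = 19, the sequence is eventually periodic: after a pre-period of length 2 it cycles with period 4.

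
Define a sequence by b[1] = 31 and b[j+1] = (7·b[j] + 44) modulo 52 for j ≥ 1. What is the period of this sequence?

We have b[1] = 31, b[2] = 1, b[3] = 51, b[4] = 37, b[5] = 43, b[6] = 33, b[7] = 15, b[8] = 45, b[9] = 47, b[10] = 9, b[11] = 3, b[12] = 13, b[13] = 31.
The sequence repeats with period 12.

12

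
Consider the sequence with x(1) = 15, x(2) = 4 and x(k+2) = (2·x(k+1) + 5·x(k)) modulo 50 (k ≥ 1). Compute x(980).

We have x(1) = 15,  x(2) = 4,  x(3) = 33,  x(4) = 36,  x(5) = 37,  x(6) = 4,  x(7) = 43,  x(8) = 6,  x(9) = 27,  x(10) = 34,  x(11) = 3,  x(12) = 26,  x(13) = 17,  x(14) = 14,  x(15) = 13,  x(16) = 46,  x(17) = 7,  x(18) = 44,  x(19) = 23,  x(20) = 16,  x(21) = 47,  x(22) = 24,  x(23) = 33,  x(24) = 36.
Since (x(23), x(24)) = (x(3), x(4)) = (33, 36) (two consecutive terms determine the rest), the sequence is eventually periodic: after a pre-period of length 2 it cycles with period 20.
For k ≥ 3, x(k) depends only on (k - 3) mod 20. (980 - 3) mod 20 = 17, so x(980) = x(20) = 16.

16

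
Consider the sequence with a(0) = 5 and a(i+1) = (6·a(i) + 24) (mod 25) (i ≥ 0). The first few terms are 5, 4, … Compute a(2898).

a(0) = 5,  a(1) = 4,  a(2) = 23,  a(3) = 12,  a(4) = 21,  a(5) = 0,  a(6) = 24,  a(7) = 18,  a(8) = 7,  a(9) = 16,  a(10) = 20,  a(11) = 19,  a(12) = 13,  a(13) = 2,  a(14) = 11,  a(15) = 15,  a(16) = 14,  a(17) = 8,  a(18) = 22,  a(19) = 6,  a(20) = 10,  a(21) = 9,  a(22) = 3,  a(23) = 17,  a(24) = 1,  a(25) = 5.
The sequence repeats with period 25.
So a(2898) = a(0 + ((2898-0) mod 25)) = a(23) = 17.

17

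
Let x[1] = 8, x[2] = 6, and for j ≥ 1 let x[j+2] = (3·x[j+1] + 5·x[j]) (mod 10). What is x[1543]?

We have x[1] = 8; x[2] = 6; x[3] = 8; x[4] = 4; x[5] = 2; x[6] = 6; x[7] = 8.
Since (x[6], x[7]) = (x[2], x[3]) = (6, 8) (two consecutive terms determine the rest), the sequence is eventually periodic: after a pre-period of length 1 it cycles with period 4.
For j ≥ 2, x[j] depends only on (j - 2) mod 4. (1543 - 2) mod 4 = 1, so x[1543] = x[3] = 8.

8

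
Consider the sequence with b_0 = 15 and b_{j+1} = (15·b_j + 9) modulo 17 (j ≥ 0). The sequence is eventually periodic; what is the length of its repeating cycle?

b_0 = 15,  b_1 = 13,  b_2 = 0,  b_3 = 9,  b_4 = 8,  b_5 = 10,  b_6 = 6,  b_7 = 14,  b_8 = 15.
Since b_8 = b_0 = 15, the sequence is periodic with period 8.

8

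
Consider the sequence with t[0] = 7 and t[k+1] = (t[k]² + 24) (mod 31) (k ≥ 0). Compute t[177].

Computing terms: t[0] = 7,  t[1] = 11,  t[2] = 21,  t[3] = 0,  t[4] = 24,  t[5] = 11.
Since t[5] = t[1] = 11, the sequence is eventually periodic: after a pre-period of length 1 it cycles with period 4.
For k ≥ 1, t[k] depends only on (k - 1) mod 4. (177 - 1) mod 4 = 0, so t[177] = t[1] = 11.

11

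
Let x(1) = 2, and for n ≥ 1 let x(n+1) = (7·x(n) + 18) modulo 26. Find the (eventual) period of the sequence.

Listing terms: x(1) = 2; x(2) = 6; x(3) = 8; x(4) = 22; x(5) = 16; x(6) = 0; x(7) = 18; x(8) = 14; x(9) = 12; x(10) = 24; x(11) = 4; x(12) = 20; x(13) = 2.
The sequence repeats with period 12.

12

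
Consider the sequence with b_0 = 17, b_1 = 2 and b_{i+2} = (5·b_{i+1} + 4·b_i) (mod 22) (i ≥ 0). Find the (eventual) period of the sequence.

40

b_0 = 17; b_1 = 2; b_2 = 12; b_3 = 2; b_4 = 14; b_5 = 12; b_6 = 6; b_7 = 12; b_8 = 18; b_9 = 6; b_{10} = 14; b_{11} = 6; b_{12} = 20; b_{13} = 14; b_{14} = 18; b_{15} = 14; b_{16} = 10; b_{17} = 18; b_{18} = 20; b_{19} = 18; b_{20} = 16; b_{21} = 20; b_{22} = 10; b_{23} = 20; b_{24} = 8; b_{25} = 10; b_{26} = 16; b_{27} = 10; b_{28} = 4; b_{29} = 16; b_{30} = 8; b_{31} = 16; b_{32} = 2; b_{33} = 8; b_{34} = 4; b_{35} = 8; b_{36} = 12; b_{37} = 4; b_{38} = 2; b_{39} = 4; b_{40} = 6; b_{41} = 2; b_{42} = 12.
Since (b_{41}, b_{42}) = (b_1, b_2) = (2, 12) (two consecutive terms determine the rest), the sequence is eventually periodic: after a pre-period of length 1 it cycles with period 40.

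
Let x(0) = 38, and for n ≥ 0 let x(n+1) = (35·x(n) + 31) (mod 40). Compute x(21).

1

Computing terms: x(0) = 38; x(1) = 1; x(2) = 26; x(3) = 21; x(4) = 6; x(5) = 1.
Since x(5) = x(1) = 1, the sequence is eventually periodic: after a pre-period of length 1 it cycles with period 4.
For n ≥ 1, x(n) depends only on (n - 1) mod 4. (21 - 1) mod 4 = 0, so x(21) = x(1) = 1.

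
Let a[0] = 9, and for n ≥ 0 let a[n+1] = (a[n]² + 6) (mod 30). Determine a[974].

Listing terms: a[0] = 9, a[1] = 27, a[2] = 15, a[3] = 21, a[4] = 27.
Since a[4] = a[1] = 27, the sequence is eventually periodic: after a pre-period of length 1 it cycles with period 3.
For n ≥ 1, a[n] depends only on (n - 1) mod 3. (974 - 1) mod 3 = 1, so a[974] = a[2] = 15.

15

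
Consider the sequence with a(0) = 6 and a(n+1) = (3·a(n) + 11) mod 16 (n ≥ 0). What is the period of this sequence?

8

Computing terms: a(0) = 6; a(1) = 13; a(2) = 2; a(3) = 1; a(4) = 14; a(5) = 5; a(6) = 10; a(7) = 9; a(8) = 6.
The sequence repeats with period 8.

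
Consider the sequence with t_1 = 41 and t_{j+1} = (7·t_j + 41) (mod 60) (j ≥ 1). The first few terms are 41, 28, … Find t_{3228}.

Listing terms: t_1 = 41, t_2 = 28, t_3 = 57, t_4 = 20, t_5 = 1, t_6 = 48, t_7 = 17, t_8 = 40, t_9 = 21, t_{10} = 8, t_{11} = 37, t_{12} = 0, t_{13} = 41.
The sequence repeats with period 12.
(3228 - 1) mod 12 = 11, so t_{3228} = t_{12} = 0.

0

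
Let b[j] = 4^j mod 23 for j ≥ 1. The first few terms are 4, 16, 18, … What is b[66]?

Listing terms: b[1] = 4; b[2] = 16; b[3] = 18; b[4] = 3; b[5] = 12; b[6] = 2; b[7] = 8; b[8] = 9; b[9] = 13; b[10] = 6; b[11] = 1; b[12] = 4.
Since b[12] = b[1] = 4, the sequence is periodic with period 11.
(66 - 1) mod 11 = 10, so b[66] = b[11] = 1.

1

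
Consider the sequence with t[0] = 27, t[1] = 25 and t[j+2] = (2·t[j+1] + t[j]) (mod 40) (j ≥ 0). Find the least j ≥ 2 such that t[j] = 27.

We have t[0] = 27,  t[1] = 25,  t[2] = 37,  t[3] = 19,  t[4] = 35,  t[5] = 9,  t[6] = 13,  t[7] = 35,  t[8] = 3,  t[9] = 1,  t[10] = 5,  t[11] = 11,  t[12] = 27,  t[13] = 25.
Since (t[12], t[13]) = (t[0], t[1]) = (27, 25) (two consecutive terms determine the rest), the sequence is periodic with period 12.
The value 27 next appears (with j ≥ 2) at t[12].

12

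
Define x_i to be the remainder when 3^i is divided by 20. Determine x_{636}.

1

Listing terms: x_0 = 1, x_1 = 3, x_2 = 9, x_3 = 7, x_4 = 1.
Since x_4 = x_0 = 1, the sequence is periodic with period 4.
(636 - 0) mod 4 = 0, so x_{636} = x_0 = 1.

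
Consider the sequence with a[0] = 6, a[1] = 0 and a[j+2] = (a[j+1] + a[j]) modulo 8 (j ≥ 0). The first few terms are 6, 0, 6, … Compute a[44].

6

Listing terms: a[0] = 6, a[1] = 0, a[2] = 6, a[3] = 6, a[4] = 4, a[5] = 2, a[6] = 6, a[7] = 0.
Since (a[6], a[7]) = (a[0], a[1]) = (6, 0) (two consecutive terms determine the rest), the sequence is periodic with period 6.
(44 - 0) mod 6 = 2, so a[44] = a[2] = 6.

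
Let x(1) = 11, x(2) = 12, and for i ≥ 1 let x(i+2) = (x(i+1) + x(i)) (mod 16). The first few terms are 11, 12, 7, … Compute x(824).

4

We have x(1) = 11, x(2) = 12, x(3) = 7, x(4) = 3, x(5) = 10, x(6) = 13, x(7) = 7, x(8) = 4, x(9) = 11, x(10) = 15, x(11) = 10, x(12) = 9, x(13) = 3, x(14) = 12, x(15) = 15, x(16) = 11, x(17) = 10, x(18) = 5, x(19) = 15, x(20) = 4, x(21) = 3, x(22) = 7, x(23) = 10, x(24) = 1, x(25) = 11, x(26) = 12.
Since (x(25), x(26)) = (x(1), x(2)) = (11, 12) (two consecutive terms determine the rest), the sequence is periodic with period 24.
So x(824) = x(1 + ((824-1) mod 24)) = x(8) = 4.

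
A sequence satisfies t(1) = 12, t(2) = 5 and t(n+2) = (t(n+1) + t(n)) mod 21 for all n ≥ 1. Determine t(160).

Listing terms: t(1) = 12,  t(2) = 5,  t(3) = 17,  t(4) = 1,  t(5) = 18,  t(6) = 19,  t(7) = 16,  t(8) = 14,  t(9) = 9,  t(10) = 2,  t(11) = 11,  t(12) = 13,  t(13) = 3,  t(14) = 16,  t(15) = 19,  t(16) = 14,  t(17) = 12,  t(18) = 5.
The sequence repeats with period 16.
So t(160) = t(1 + ((160-1) mod 16)) = t(16) = 14.

14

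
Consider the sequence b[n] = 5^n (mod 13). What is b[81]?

Listing terms: b[1] = 5, b[2] = 12, b[3] = 8, b[4] = 1, b[5] = 5.
The sequence repeats with period 4.
So b[81] = b[1 + ((81-1) mod 4)] = b[1] = 5.

5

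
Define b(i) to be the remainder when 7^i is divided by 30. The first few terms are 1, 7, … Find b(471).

We have b(0) = 1; b(1) = 7; b(2) = 19; b(3) = 13; b(4) = 1.
The sequence repeats with period 4.
So b(471) = b(0 + ((471-0) mod 4)) = b(3) = 13.

13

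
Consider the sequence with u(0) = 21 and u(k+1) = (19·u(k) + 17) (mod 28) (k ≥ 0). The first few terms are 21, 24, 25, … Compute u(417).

16

Listing terms: u(0) = 21,  u(1) = 24,  u(2) = 25,  u(3) = 16,  u(4) = 13,  u(5) = 12,  u(6) = 21.
Since u(6) = u(0) = 21, the sequence is periodic with period 6.
So u(417) = u(0 + ((417-0) mod 6)) = u(3) = 16.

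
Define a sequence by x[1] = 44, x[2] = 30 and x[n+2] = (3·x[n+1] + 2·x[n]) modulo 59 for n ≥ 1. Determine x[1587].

Computing terms: x[1] = 44, x[2] = 30, x[3] = 1, x[4] = 4, x[5] = 14, x[6] = 50, x[7] = 1, x[8] = 44, x[9] = 16, x[10] = 18, x[11] = 27, x[12] = 58, x[13] = 51, x[14] = 33, x[15] = 24, x[16] = 20, x[17] = 49, x[18] = 10, x[19] = 10, x[20] = 50, x[21] = 52, x[22] = 20, x[23] = 46, x[24] = 1, x[25] = 36, x[26] = 51, x[27] = 48, x[28] = 10, x[29] = 8, x[30] = 44, x[31] = 30.
Since (x[30], x[31]) = (x[1], x[2]) = (44, 30) (two consecutive terms determine the rest), the sequence is periodic with period 29.
So x[1587] = x[1 + ((1587-1) mod 29)] = x[21] = 52.

52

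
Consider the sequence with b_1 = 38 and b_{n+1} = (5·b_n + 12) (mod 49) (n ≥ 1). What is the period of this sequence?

42

Computing terms: b_1 = 38,  b_2 = 6,  b_3 = 42,  b_4 = 26,  b_5 = 44,  b_6 = 36,  b_7 = 45,  b_8 = 41,  b_9 = 21,  b_{10} = 19,  b_{11} = 9,  b_{12} = 8,  b_{13} = 3,  b_{14} = 27,  b_{15} = 0,  b_{16} = 12,  b_{17} = 23,  b_{18} = 29,  b_{19} = 10,  b_{20} = 13,  b_{21} = 28,  b_{22} = 5,  b_{23} = 37,  b_{24} = 1,  b_{25} = 17,  b_{26} = 48,  b_{27} = 7,  b_{28} = 47,  b_{29} = 2,  b_{30} = 22,  b_{31} = 24,  b_{32} = 34,  b_{33} = 35,  b_{34} = 40,  b_{35} = 16,  b_{36} = 43,  b_{37} = 31,  b_{38} = 20,  b_{39} = 14,  b_{40} = 33,  b_{41} = 30,  b_{42} = 15,  b_{43} = 38.
The sequence repeats with period 42.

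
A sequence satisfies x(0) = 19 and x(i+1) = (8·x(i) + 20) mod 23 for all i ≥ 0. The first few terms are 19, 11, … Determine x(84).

13

Computing terms: x(0) = 19,  x(1) = 11,  x(2) = 16,  x(3) = 10,  x(4) = 8,  x(5) = 15,  x(6) = 2,  x(7) = 13,  x(8) = 9,  x(9) = 0,  x(10) = 20,  x(11) = 19.
Since x(11) = x(0) = 19, the sequence is periodic with period 11.
So x(84) = x(0 + ((84-0) mod 11)) = x(7) = 13.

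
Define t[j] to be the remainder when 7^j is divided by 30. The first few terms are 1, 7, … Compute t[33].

Listing terms: t[0] = 1, t[1] = 7, t[2] = 19, t[3] = 13, t[4] = 1.
Since t[4] = t[0] = 1, the sequence is periodic with period 4.
(33 - 0) mod 4 = 1, so t[33] = t[1] = 7.

7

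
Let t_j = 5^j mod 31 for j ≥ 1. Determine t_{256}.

5

We have t_1 = 5, t_2 = 25, t_3 = 1, t_4 = 5.
Since t_4 = t_1 = 5, the sequence is periodic with period 3.
(256 - 1) mod 3 = 0, so t_{256} = t_1 = 5.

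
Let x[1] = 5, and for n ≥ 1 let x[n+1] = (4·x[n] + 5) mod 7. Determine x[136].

5

We have x[1] = 5; x[2] = 4; x[3] = 0; x[4] = 5.
Since x[4] = x[1] = 5, the sequence is periodic with period 3.
So x[136] = x[1 + ((136-1) mod 3)] = x[1] = 5.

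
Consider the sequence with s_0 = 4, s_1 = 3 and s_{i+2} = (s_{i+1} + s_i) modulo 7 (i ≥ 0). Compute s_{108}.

Listing terms: s_0 = 4, s_1 = 3, s_2 = 0, s_3 = 3, s_4 = 3, s_5 = 6, s_6 = 2, s_7 = 1, s_8 = 3, s_9 = 4, s_{10} = 0, s_{11} = 4, s_{12} = 4, s_{13} = 1, s_{14} = 5, s_{15} = 6, s_{16} = 4, s_{17} = 3.
Since (s_{16}, s_{17}) = (s_0, s_1) = (4, 3) (two consecutive terms determine the rest), the sequence is periodic with period 16.
So s_{108} = s_{0 + ((108-0) mod 16)} = s_{12} = 4.

4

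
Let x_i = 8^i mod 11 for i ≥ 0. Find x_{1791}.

8

x_0 = 1, x_1 = 8, x_2 = 9, x_3 = 6, x_4 = 4, x_5 = 10, x_6 = 3, x_7 = 2, x_8 = 5, x_9 = 7, x_{10} = 1.
The sequence repeats with period 10.
So x_{1791} = x_{0 + ((1791-0) mod 10)} = x_1 = 8.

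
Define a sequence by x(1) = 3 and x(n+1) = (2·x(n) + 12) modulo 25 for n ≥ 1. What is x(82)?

18

Computing terms: x(1) = 3,  x(2) = 18,  x(3) = 23,  x(4) = 8,  x(5) = 3.
Since x(5) = x(1) = 3, the sequence is periodic with period 4.
(82 - 1) mod 4 = 1, so x(82) = x(2) = 18.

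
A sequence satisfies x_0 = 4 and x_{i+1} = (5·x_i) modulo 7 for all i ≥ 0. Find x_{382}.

x_0 = 4,  x_1 = 6,  x_2 = 2,  x_3 = 3,  x_4 = 1,  x_5 = 5,  x_6 = 4.
The sequence repeats with period 6.
(382 - 0) mod 6 = 4, so x_{382} = x_4 = 1.

1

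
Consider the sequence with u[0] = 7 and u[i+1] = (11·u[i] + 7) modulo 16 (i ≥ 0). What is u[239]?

u[0] = 7,  u[1] = 4,  u[2] = 3,  u[3] = 8,  u[4] = 15,  u[5] = 12,  u[6] = 11,  u[7] = 0,  u[8] = 7.
Since u[8] = u[0] = 7, the sequence is periodic with period 8.
So u[239] = u[0 + ((239-0) mod 8)] = u[7] = 0.

0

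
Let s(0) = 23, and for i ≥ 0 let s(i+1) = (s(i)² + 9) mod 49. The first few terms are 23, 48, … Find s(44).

We have s(0) = 23; s(1) = 48; s(2) = 10; s(3) = 11; s(4) = 32; s(5) = 4; s(6) = 25; s(7) = 46; s(8) = 18; s(9) = 39; s(10) = 11.
Since s(10) = s(3) = 11, the sequence is eventually periodic: after a pre-period of length 3 it cycles with period 7.
For i ≥ 3, s(i) depends only on (i - 3) mod 7. (44 - 3) mod 7 = 6, so s(44) = s(9) = 39.

39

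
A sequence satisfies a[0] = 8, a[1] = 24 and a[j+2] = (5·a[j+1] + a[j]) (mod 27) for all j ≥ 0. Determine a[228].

19

We have a[0] = 8,  a[1] = 24,  a[2] = 20,  a[3] = 16,  a[4] = 19,  a[5] = 3,  a[6] = 7,  a[7] = 11,  a[8] = 8,  a[9] = 24.
The sequence repeats with period 8.
(228 - 0) mod 8 = 4, so a[228] = a[4] = 19.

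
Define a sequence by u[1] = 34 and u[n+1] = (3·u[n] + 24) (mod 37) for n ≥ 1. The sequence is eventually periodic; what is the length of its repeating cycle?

18

u[1] = 34; u[2] = 15; u[3] = 32; u[4] = 9; u[5] = 14; u[6] = 29; u[7] = 0; u[8] = 24; u[9] = 22; u[10] = 16; u[11] = 35; u[12] = 18; u[13] = 4; u[14] = 36; u[15] = 21; u[16] = 13; u[17] = 26; u[18] = 28; u[19] = 34.
The sequence repeats with period 18.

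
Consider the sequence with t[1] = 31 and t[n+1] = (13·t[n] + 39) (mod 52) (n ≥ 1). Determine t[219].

13

Listing terms: t[1] = 31; t[2] = 26; t[3] = 13; t[4] = 0; t[5] = 39; t[6] = 26.
Since t[6] = t[2] = 26, the sequence is eventually periodic: after a pre-period of length 1 it cycles with period 4.
For n ≥ 2, t[n] depends only on (n - 2) mod 4. (219 - 2) mod 4 = 1, so t[219] = t[3] = 13.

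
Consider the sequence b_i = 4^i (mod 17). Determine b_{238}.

16

b_0 = 1,  b_1 = 4,  b_2 = 16,  b_3 = 13,  b_4 = 1.
The sequence repeats with period 4.
So b_{238} = b_{0 + ((238-0) mod 4)} = b_2 = 16.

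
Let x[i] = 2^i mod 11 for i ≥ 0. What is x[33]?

x[0] = 1; x[1] = 2; x[2] = 4; x[3] = 8; x[4] = 5; x[5] = 10; x[6] = 9; x[7] = 7; x[8] = 3; x[9] = 6; x[10] = 1.
The sequence repeats with period 10.
So x[33] = x[0 + ((33-0) mod 10)] = x[3] = 8.

8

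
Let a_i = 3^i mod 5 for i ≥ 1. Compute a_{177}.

We have a_1 = 3,  a_2 = 4,  a_3 = 2,  a_4 = 1,  a_5 = 3.
The sequence repeats with period 4.
So a_{177} = a_{1 + ((177-1) mod 4)} = a_1 = 3.

3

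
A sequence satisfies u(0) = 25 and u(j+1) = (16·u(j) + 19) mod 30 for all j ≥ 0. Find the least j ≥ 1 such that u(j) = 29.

1

u(0) = 25,  u(1) = 29,  u(2) = 3,  u(3) = 7,  u(4) = 11,  u(5) = 15,  u(6) = 19,  u(7) = 23,  u(8) = 27,  u(9) = 1,  u(10) = 5,  u(11) = 9,  u(12) = 13,  u(13) = 17,  u(14) = 21,  u(15) = 25.
Since u(15) = u(0) = 25, the sequence is periodic with period 15.
The value 29 first appears (with j ≥ 1) at u(1).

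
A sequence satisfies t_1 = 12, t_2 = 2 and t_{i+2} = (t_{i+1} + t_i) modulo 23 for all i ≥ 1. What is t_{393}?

14

t_1 = 12, t_2 = 2, t_3 = 14, t_4 = 16, t_5 = 7, t_6 = 0, t_7 = 7, t_8 = 7, t_9 = 14, t_{10} = 21, t_{11} = 12, t_{12} = 10, t_{13} = 22, t_{14} = 9, t_{15} = 8, t_{16} = 17, t_{17} = 2, t_{18} = 19, t_{19} = 21, t_{20} = 17, t_{21} = 15, t_{22} = 9, t_{23} = 1, t_{24} = 10, t_{25} = 11, t_{26} = 21, t_{27} = 9, t_{28} = 7, t_{29} = 16, t_{30} = 0, t_{31} = 16, t_{32} = 16, t_{33} = 9, t_{34} = 2, t_{35} = 11, t_{36} = 13, t_{37} = 1, t_{38} = 14, t_{39} = 15, t_{40} = 6, t_{41} = 21, t_{42} = 4, t_{43} = 2, t_{44} = 6, t_{45} = 8, t_{46} = 14, t_{47} = 22, t_{48} = 13, t_{49} = 12, t_{50} = 2.
The sequence repeats with period 48.
So t_{393} = t_{1 + ((393-1) mod 48)} = t_9 = 14.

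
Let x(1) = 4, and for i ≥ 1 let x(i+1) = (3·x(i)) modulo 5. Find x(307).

Listing terms: x(1) = 4; x(2) = 2; x(3) = 1; x(4) = 3; x(5) = 4.
Since x(5) = x(1) = 4, the sequence is periodic with period 4.
(307 - 1) mod 4 = 2, so x(307) = x(3) = 1.

1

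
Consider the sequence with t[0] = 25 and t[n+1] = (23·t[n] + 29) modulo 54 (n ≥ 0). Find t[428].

43

Listing terms: t[0] = 25, t[1] = 10, t[2] = 43, t[3] = 46, t[4] = 7, t[5] = 28, t[6] = 25.
Since t[6] = t[0] = 25, the sequence is periodic with period 6.
(428 - 0) mod 6 = 2, so t[428] = t[2] = 43.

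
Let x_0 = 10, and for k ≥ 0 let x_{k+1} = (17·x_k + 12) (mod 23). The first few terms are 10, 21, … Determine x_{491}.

13

x_0 = 10,  x_1 = 21,  x_2 = 1,  x_3 = 6,  x_4 = 22,  x_5 = 18,  x_6 = 19,  x_7 = 13,  x_8 = 3,  x_9 = 17,  x_{10} = 2,  x_{11} = 0,  x_{12} = 12,  x_{13} = 9,  x_{14} = 4,  x_{15} = 11,  x_{16} = 15,  x_{17} = 14,  x_{18} = 20,  x_{19} = 7,  x_{20} = 16,  x_{21} = 8,  x_{22} = 10.
Since x_{22} = x_0 = 10, the sequence is periodic with period 22.
(491 - 0) mod 22 = 7, so x_{491} = x_7 = 13.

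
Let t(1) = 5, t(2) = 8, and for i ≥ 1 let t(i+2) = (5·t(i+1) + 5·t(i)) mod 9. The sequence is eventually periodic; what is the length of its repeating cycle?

Computing terms: t(1) = 5, t(2) = 8, t(3) = 2, t(4) = 5, t(5) = 8.
The sequence repeats with period 3.

3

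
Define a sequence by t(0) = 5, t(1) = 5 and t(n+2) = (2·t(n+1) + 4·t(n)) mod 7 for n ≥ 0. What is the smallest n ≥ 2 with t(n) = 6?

t(0) = 5, t(1) = 5, t(2) = 2, t(3) = 3, t(4) = 0, t(5) = 5, t(6) = 3, t(7) = 5, t(8) = 1, t(9) = 1, t(10) = 6, t(11) = 2, t(12) = 0, t(13) = 1, t(14) = 2, t(15) = 1, t(16) = 3, t(17) = 3, t(18) = 4, t(19) = 6, t(20) = 0, t(21) = 3, t(22) = 6, t(23) = 3, t(24) = 2, t(25) = 2, t(26) = 5, t(27) = 4, t(28) = 0, t(29) = 2, t(30) = 4, t(31) = 2, t(32) = 6, t(33) = 6, t(34) = 1, t(35) = 5, t(36) = 0, t(37) = 6, t(38) = 5, t(39) = 6, t(40) = 4, t(41) = 4, t(42) = 3, t(43) = 1, t(44) = 0, t(45) = 4, t(46) = 1, t(47) = 4, t(48) = 5, t(49) = 5.
Since (t(48), t(49)) = (t(0), t(1)) = (5, 5) (two consecutive terms determine the rest), the sequence is periodic with period 48.
The value 6 first appears (with n ≥ 2) at t(10).

10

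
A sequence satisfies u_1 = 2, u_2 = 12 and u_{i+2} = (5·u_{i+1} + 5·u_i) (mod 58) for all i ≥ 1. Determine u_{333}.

u_1 = 2,  u_2 = 12,  u_3 = 12,  u_4 = 4,  u_5 = 22,  u_6 = 14,  u_7 = 6,  u_8 = 42,  u_9 = 8,  u_{10} = 18,  u_{11} = 14,  u_{12} = 44,  u_{13} = 0,  u_{14} = 46,  u_{15} = 56,  u_{16} = 46,  u_{17} = 46,  u_{18} = 54,  u_{19} = 36,  u_{20} = 44,  u_{21} = 52,  u_{22} = 16,  u_{23} = 50,  u_{24} = 40,  u_{25} = 44,  u_{26} = 14,  u_{27} = 0,  u_{28} = 12,  u_{29} = 2,  u_{30} = 12.
Since (u_{29}, u_{30}) = (u_1, u_2) = (2, 12) (two consecutive terms determine the rest), the sequence is periodic with period 28.
(333 - 1) mod 28 = 24, so u_{333} = u_{25} = 44.

44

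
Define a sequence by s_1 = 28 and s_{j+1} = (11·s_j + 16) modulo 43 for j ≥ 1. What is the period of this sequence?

s_1 = 28, s_2 = 23, s_3 = 11, s_4 = 8, s_5 = 18, s_6 = 42, s_7 = 5, s_8 = 28.
The sequence repeats with period 7.

7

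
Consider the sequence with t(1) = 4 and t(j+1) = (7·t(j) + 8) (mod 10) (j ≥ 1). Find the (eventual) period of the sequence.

4

t(1) = 4, t(2) = 6, t(3) = 0, t(4) = 8, t(5) = 4.
The sequence repeats with period 4.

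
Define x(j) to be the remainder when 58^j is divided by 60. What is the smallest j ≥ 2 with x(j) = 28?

5

x(1) = 58,  x(2) = 4,  x(3) = 52,  x(4) = 16,  x(5) = 28,  x(6) = 4.
Since x(6) = x(2) = 4, the sequence is eventually periodic: after a pre-period of length 1 it cycles with period 4.
The value 28 first appears (with j ≥ 2) at x(5).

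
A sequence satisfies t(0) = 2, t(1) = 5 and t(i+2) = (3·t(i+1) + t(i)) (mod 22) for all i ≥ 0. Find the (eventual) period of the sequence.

We have t(0) = 2, t(1) = 5, t(2) = 17, t(3) = 12, t(4) = 9, t(5) = 17, t(6) = 16, t(7) = 21, t(8) = 13, t(9) = 16, t(10) = 17, t(11) = 1, t(12) = 20, t(13) = 17, t(14) = 5, t(15) = 10, t(16) = 13, t(17) = 5, t(18) = 6, t(19) = 1, t(20) = 9, t(21) = 6, t(22) = 5, t(23) = 21, t(24) = 2, t(25) = 5.
The sequence repeats with period 24.

24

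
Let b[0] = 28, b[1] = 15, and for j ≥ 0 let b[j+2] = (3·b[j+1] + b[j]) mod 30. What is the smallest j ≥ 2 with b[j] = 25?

b[0] = 28,  b[1] = 15,  b[2] = 13,  b[3] = 24,  b[4] = 25,  b[5] = 9,  b[6] = 22,  b[7] = 15,  b[8] = 7,  b[9] = 6,  b[10] = 25,  b[11] = 21,  b[12] = 28,  b[13] = 15.
Since (b[12], b[13]) = (b[0], b[1]) = (28, 15) (two consecutive terms determine the rest), the sequence is periodic with period 12.
The value 25 first appears (with j ≥ 2) at b[4].

4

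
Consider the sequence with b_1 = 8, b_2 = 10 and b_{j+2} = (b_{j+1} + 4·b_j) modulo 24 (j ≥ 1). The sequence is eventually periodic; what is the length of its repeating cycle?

Listing terms: b_1 = 8; b_2 = 10; b_3 = 18; b_4 = 10; b_5 = 10; b_6 = 2; b_7 = 18; b_8 = 2; b_9 = 2; b_{10} = 10; b_{11} = 18.
Since (b_{10}, b_{11}) = (b_2, b_3) = (10, 18) (two consecutive terms determine the rest), the sequence is eventually periodic: after a pre-period of length 1 it cycles with period 8.

8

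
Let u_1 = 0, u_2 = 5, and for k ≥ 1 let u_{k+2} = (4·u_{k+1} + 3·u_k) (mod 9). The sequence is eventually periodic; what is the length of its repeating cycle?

3

We have u_1 = 0, u_2 = 5, u_3 = 2, u_4 = 5, u_5 = 8, u_6 = 2, u_7 = 5.
Since (u_6, u_7) = (u_3, u_4) = (2, 5) (two consecutive terms determine the rest), the sequence is eventually periodic: after a pre-period of length 2 it cycles with period 3.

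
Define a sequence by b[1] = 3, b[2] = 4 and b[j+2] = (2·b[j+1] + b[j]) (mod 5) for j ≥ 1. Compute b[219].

b[1] = 3; b[2] = 4; b[3] = 1; b[4] = 1; b[5] = 3; b[6] = 2; b[7] = 2; b[8] = 1; b[9] = 4; b[10] = 4; b[11] = 2; b[12] = 3; b[13] = 3; b[14] = 4.
The sequence repeats with period 12.
(219 - 1) mod 12 = 2, so b[219] = b[3] = 1.

1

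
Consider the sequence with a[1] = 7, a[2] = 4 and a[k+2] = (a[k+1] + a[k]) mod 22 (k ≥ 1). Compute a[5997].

1

a[1] = 7, a[2] = 4, a[3] = 11, a[4] = 15, a[5] = 4, a[6] = 19, a[7] = 1, a[8] = 20, a[9] = 21, a[10] = 19, a[11] = 18, a[12] = 15, a[13] = 11, a[14] = 4, a[15] = 15, a[16] = 19, a[17] = 12, a[18] = 9, a[19] = 21, a[20] = 8, a[21] = 7, a[22] = 15, a[23] = 0, a[24] = 15, a[25] = 15, a[26] = 8, a[27] = 1, a[28] = 9, a[29] = 10, a[30] = 19, a[31] = 7, a[32] = 4.
The sequence repeats with period 30.
So a[5997] = a[1 + ((5997-1) mod 30)] = a[27] = 1.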